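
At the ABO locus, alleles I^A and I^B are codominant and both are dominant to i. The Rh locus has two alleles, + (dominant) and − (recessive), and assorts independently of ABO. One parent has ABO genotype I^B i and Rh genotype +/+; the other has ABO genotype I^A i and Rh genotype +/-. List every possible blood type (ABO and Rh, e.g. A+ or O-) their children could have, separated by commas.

Gametes from I^B i × I^A i give offspring ABO genotypes I^A I^B, I^A i, I^B i, i i, i.e. phenotypes O, A, B, AB.
Rh cross +/+ × +/- → phenotypes Rh+.
Combining independently: O+, A+, B+, AB+.

O+, A+, B+, AB+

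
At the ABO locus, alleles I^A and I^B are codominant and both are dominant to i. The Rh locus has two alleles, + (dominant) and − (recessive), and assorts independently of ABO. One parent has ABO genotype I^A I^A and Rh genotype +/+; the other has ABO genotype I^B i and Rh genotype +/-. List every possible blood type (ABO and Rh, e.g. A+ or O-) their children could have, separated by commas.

A+, AB+

Gametes from I^A I^A × I^B i give offspring ABO genotypes I^A I^B, I^A i, i.e. phenotypes A, AB.
Rh cross +/+ × +/- → phenotypes Rh+.
Combining independently: A+, AB+.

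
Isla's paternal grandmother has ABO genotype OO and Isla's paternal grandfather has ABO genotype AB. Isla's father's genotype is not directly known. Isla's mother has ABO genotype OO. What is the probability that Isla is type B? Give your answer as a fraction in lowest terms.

1/4

Isla's father's ABO genotype from OO × AB: 1/2 AO, 1/2 BO.
Crossing each possibility with the mother OO and summing P(type B): 1/2·0 + 1/2·1/2 = 1/4.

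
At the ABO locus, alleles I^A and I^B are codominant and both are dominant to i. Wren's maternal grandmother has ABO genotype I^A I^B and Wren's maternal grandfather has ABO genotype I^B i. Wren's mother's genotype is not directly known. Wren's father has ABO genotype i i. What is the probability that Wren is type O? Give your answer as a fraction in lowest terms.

1/4

Wren's mother's ABO genotype from I^A I^B × I^B i: 1/4 I^A I^B, 1/4 I^A i, 1/4 I^B I^B, 1/4 I^B i.
Crossing each possibility with the father i i and summing P(type O): 1/4·0 + 1/4·1/2 + 1/4·0 + 1/4·1/2 = 1/4.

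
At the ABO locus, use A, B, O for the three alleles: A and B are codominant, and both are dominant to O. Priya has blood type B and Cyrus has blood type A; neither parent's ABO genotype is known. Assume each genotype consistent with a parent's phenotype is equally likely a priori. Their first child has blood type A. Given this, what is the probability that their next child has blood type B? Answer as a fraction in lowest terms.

1/12

Possible genotypes: Priya ∈ {BB, BO}; Cyrus ∈ {AA, AO}.
Weight each parental genotype pair by prior × P(type-A child):
  BO × AA: posterior weight 2/3; P(next child type B) = 0.
  BO × AO: posterior weight 1/3; P(next child type B) = 1/4.
Weighted sum = 1/12.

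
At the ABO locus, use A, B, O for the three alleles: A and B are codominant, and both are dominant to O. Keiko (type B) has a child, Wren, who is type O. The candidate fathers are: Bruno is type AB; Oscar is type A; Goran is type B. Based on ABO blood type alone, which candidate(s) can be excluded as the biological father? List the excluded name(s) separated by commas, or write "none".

Bruno

A candidate is excluded only if no genotype consistent with his phenotype could produce a type O child with a type B mother.
Bruno (type AB): no genotype consistent with that phenotype can produce a type-O child with a type-B mother.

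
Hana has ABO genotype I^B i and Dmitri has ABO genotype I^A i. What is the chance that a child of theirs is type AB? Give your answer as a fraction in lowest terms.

1/4

ABO cross I^B i × I^A i → offspring phenotypes: 1/4 O, 1/4 A, 1/4 B, 1/4 AB.
So P(type AB) = 1/4.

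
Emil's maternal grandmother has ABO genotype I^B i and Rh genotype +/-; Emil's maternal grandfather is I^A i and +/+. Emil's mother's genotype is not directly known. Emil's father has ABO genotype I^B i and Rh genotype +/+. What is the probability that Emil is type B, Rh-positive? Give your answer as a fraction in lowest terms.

1/2

Emil's mother's ABO genotype from I^B i × I^A i: 1/4 I^A I^B, 1/4 I^A i, 1/4 I^B i, 1/4 i i.
Crossing each possibility with the father I^B i and summing P(type B): 1/4·1/2 + 1/4·1/4 + 1/4·3/4 + 1/4·1/2 = 1/2.
Similarly for Rh via the mother's Rh distribution: P(Rh+) = 1.
Independent loci: 1/2 × 1 = 1/2.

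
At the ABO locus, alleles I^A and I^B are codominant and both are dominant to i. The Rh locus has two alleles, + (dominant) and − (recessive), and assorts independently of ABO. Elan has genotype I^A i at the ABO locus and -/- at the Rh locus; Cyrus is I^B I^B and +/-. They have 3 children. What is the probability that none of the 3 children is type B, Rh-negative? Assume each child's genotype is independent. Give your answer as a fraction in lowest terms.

27/64

ABO cross I^A i × I^B I^B → 1/2 B, 1/2 AB.
Rh cross -/- × +/- → 1/2 Rh+, 1/2 Rh-; so P(type B, Rh-negative) = 1/2 × 1/2 = 1/4 per child.
P(not type B, Rh-negative) = 3/4 for one child; (3/4)^3 = 27/64.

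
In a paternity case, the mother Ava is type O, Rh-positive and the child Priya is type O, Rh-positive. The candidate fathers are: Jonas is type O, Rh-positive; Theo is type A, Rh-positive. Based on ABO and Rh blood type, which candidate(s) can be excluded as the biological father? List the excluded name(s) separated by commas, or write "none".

A candidate is excluded only if no genotype consistent with his phenotype could produce a type O, Rh-positive child with a type O, Rh-positive mother.
Every candidate has at least one consistent genotype combination, so none can be excluded.

none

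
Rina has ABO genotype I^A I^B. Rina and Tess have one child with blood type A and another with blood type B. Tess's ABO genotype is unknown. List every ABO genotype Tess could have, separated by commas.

For each candidate genotype of Tess, check whether crossing it with I^A I^B can produce every observed child phenotype.
  I^A I^A → possible child types {A, AB} ✗
  I^A I^B → possible child types {A, B, AB} ✓
  I^A i → possible child types {A, B, AB} ✓
  I^B I^B → possible child types {B, AB} ✗
  I^B i → possible child types {A, B, AB} ✓
  i i → possible child types {A, B} ✓

I^A I^B, I^A i, I^B i, i i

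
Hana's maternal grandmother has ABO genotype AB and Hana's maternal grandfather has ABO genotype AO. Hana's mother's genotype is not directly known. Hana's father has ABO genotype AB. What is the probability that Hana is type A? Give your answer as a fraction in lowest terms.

3/8

Hana's mother's ABO genotype from AB × AO: 1/4 AA, 1/4 AB, 1/4 AO, 1/4 BO.
Crossing each possibility with the father AB and summing P(type A): 1/4·1/2 + 1/4·1/4 + 1/4·1/2 + 1/4·1/4 = 3/8.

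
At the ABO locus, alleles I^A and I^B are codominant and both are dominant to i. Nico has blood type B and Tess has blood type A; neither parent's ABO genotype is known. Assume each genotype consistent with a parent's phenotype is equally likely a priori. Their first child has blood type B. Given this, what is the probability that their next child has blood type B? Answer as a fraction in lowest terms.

Possible genotypes: Nico ∈ {I^B I^B, I^B i}; Tess ∈ {I^A I^A, I^A i}.
Weight each parental genotype pair by prior × P(type-B child):
  I^B I^B × I^A i: posterior weight 2/3; P(next child type B) = 1/2.
  I^B i × I^A i: posterior weight 1/3; P(next child type B) = 1/4.
Weighted sum = 5/12.

5/12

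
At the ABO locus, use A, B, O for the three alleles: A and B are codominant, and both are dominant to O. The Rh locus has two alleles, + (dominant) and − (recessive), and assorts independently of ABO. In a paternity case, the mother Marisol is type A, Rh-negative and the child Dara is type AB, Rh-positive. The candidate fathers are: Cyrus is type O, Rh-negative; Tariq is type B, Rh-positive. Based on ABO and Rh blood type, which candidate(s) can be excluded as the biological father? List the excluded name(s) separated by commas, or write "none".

A candidate is excluded only if no genotype consistent with his phenotype could produce a type AB, Rh-positive child with a type A, Rh-negative mother.
Cyrus (type O, Rh-): no genotype consistent with that phenotype can produce a type-AB Rh+ child with a type-A mother.

Cyrus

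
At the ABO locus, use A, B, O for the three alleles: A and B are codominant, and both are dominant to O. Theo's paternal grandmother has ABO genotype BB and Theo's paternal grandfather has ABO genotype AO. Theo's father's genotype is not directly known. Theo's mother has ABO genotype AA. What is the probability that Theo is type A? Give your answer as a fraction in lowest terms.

Theo's father's ABO genotype from BB × AO: 1/2 AB, 1/2 BO.
Crossing each possibility with the mother AA and summing P(type A): 1/2·1/2 + 1/2·1/2 = 1/2.

1/2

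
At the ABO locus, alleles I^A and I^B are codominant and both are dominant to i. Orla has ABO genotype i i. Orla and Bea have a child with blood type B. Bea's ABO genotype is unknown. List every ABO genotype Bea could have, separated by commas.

For each candidate genotype of Bea, check whether crossing it with i i can produce every observed child phenotype.
  I^A I^A → possible child types {A} ✗
  I^A I^B → possible child types {A, B} ✓
  I^A i → possible child types {O, A} ✗
  I^B I^B → possible child types {B} ✓
  I^B i → possible child types {O, B} ✓
  i i → possible child types {O} ✗

I^A I^B, I^B I^B, I^B i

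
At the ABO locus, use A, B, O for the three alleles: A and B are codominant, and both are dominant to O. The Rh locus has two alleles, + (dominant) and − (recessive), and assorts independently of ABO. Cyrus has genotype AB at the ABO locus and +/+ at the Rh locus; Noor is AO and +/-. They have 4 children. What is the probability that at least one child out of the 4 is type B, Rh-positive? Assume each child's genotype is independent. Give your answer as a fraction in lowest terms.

175/256

ABO cross AB × AO → 1/2 A, 1/4 B, 1/4 AB.
Rh cross +/+ × +/- → 1 Rh+; so P(type B, Rh-positive) = 1/4 × 1 = 1/4 per child.
P(none) = (3/4)^4 = 81/256; P(at least one) = 1 − 81/256 = 175/256.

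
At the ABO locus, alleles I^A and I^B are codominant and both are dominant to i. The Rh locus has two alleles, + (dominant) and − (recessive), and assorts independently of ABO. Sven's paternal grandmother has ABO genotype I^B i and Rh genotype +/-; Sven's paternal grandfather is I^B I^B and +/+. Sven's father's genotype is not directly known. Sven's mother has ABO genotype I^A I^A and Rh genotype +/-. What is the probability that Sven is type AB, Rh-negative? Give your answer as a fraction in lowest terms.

Sven's father's ABO genotype from I^B i × I^B I^B: 1/2 I^B I^B, 1/2 I^B i.
Crossing each possibility with the mother I^A I^A and summing P(type AB): 1/2·1 + 1/2·1/2 = 3/4.
Similarly for Rh via the father's Rh distribution: P(Rh-) = 1/8.
Independent loci: 3/4 × 1/8 = 3/32.

3/32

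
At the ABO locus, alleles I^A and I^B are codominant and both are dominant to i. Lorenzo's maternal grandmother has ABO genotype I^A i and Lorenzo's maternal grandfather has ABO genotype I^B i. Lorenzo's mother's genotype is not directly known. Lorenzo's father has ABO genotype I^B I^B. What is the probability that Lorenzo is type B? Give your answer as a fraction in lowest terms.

3/4

Lorenzo's mother's ABO genotype from I^A i × I^B i: 1/4 I^A I^B, 1/4 I^A i, 1/4 I^B i, 1/4 i i.
Crossing each possibility with the father I^B I^B and summing P(type B): 1/4·1/2 + 1/4·1/2 + 1/4·1 + 1/4·1 = 3/4.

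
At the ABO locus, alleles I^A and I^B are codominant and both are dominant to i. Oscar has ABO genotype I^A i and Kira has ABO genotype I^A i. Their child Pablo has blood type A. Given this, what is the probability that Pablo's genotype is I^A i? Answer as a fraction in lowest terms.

Cross I^A i × I^A i → 1/4 I^A I^A, 1/2 I^A i, 1/4 i i.
Type-A genotypes among offspring: I^A I^A (1/4), I^A i (1/2); total 3/4.
P(I^A i | type A) = (1/2) / (3/4) = 2/3.

2/3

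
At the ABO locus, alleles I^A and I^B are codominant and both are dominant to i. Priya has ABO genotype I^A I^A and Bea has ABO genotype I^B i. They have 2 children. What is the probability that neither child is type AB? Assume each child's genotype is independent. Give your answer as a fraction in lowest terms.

1/4

ABO cross I^A I^A × I^B i → 1/2 A, 1/2 AB.
So P(type AB) = 1/2 per child.
P(not type AB) = 1/2 for one child; (1/2)^2 = 1/4.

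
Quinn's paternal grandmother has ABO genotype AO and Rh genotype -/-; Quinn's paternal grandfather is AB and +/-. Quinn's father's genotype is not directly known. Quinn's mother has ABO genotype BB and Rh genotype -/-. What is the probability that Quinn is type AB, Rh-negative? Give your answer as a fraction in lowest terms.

Quinn's father's ABO genotype from AO × AB: 1/4 AA, 1/4 AB, 1/4 AO, 1/4 BO.
Crossing each possibility with the mother BB and summing P(type AB): 1/4·1 + 1/4·1/2 + 1/4·1/2 + 1/4·0 = 1/2.
Similarly for Rh via the father's Rh distribution: P(Rh-) = 3/4.
Independent loci: 1/2 × 3/4 = 3/8.

3/8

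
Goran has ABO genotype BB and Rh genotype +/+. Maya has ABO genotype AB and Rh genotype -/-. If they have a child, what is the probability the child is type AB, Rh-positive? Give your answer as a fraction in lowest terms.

ABO cross BB × AB → offspring phenotypes: 1/2 B, 1/2 AB.
Rh cross +/+ × -/- → 1 Rh+.
Independent loci: P(type AB, Rh-positive) = 1/2 × 1 = 1/2.

1/2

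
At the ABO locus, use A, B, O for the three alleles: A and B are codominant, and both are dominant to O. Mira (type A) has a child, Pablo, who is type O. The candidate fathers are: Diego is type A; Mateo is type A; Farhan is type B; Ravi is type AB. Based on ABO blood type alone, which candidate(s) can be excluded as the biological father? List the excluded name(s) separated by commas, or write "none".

Ravi

A candidate is excluded only if no genotype consistent with his phenotype could produce a type O child with a type A mother.
Ravi (type AB): no genotype consistent with that phenotype can produce a type-O child with a type-A mother.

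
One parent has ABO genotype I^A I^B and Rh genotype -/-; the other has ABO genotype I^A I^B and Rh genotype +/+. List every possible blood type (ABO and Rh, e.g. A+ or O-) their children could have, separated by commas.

Gametes from I^A I^B × I^A I^B give offspring ABO genotypes I^A I^A, I^A I^B, I^B I^B, i.e. phenotypes A, B, AB.
Rh cross -/- × +/+ → phenotypes Rh+.
Combining independently: A+, B+, AB+.

A+, B+, AB+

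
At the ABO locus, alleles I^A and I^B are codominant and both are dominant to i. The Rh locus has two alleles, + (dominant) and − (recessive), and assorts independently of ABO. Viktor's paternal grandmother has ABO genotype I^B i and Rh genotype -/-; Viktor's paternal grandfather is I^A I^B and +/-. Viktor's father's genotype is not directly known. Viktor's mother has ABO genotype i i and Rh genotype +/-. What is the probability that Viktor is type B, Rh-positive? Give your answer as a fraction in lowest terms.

Viktor's father's ABO genotype from I^B i × I^A I^B: 1/4 I^A I^B, 1/4 I^A i, 1/4 I^B I^B, 1/4 I^B i.
Crossing each possibility with the mother i i and summing P(type B): 1/4·1/2 + 1/4·0 + 1/4·1 + 1/4·1/2 = 1/2.
Similarly for Rh via the father's Rh distribution: P(Rh+) = 5/8.
Independent loci: 1/2 × 5/8 = 5/16.

5/16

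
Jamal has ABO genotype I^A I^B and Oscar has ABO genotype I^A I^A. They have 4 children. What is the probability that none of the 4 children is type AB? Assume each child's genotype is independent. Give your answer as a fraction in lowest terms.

1/16

ABO cross I^A I^B × I^A I^A → 1/2 A, 1/2 AB.
So P(type AB) = 1/2 per child.
P(not type AB) = 1/2 for one child; (1/2)^4 = 1/16.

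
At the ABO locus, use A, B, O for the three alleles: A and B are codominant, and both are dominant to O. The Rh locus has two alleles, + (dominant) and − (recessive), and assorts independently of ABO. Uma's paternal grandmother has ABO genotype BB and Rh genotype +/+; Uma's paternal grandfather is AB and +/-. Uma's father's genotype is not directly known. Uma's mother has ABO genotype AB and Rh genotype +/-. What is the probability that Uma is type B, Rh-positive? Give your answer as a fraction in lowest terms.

Uma's father's ABO genotype from BB × AB: 1/2 AB, 1/2 BB.
Crossing each possibility with the mother AB and summing P(type B): 1/2·1/4 + 1/2·1/2 = 3/8.
Similarly for Rh via the father's Rh distribution: P(Rh+) = 7/8.
Independent loci: 3/8 × 7/8 = 21/64.

21/64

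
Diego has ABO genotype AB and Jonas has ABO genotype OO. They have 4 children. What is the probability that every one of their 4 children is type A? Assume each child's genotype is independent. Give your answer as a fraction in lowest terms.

1/16

ABO cross AB × OO → 1/2 A, 1/2 B.
So P(type A) = 1/2 per child.
All 4 independent: (1/2)^4 = 1/16.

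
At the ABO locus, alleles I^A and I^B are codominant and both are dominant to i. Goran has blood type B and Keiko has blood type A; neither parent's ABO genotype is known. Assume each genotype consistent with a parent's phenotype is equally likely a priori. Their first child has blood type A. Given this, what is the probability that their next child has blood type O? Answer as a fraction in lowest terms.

Possible genotypes: Goran ∈ {I^B I^B, I^B i}; Keiko ∈ {I^A I^A, I^A i}.
Weight each parental genotype pair by prior × P(type-A child):
  I^B i × I^A I^A: posterior weight 2/3; P(next child type O) = 0.
  I^B i × I^A i: posterior weight 1/3; P(next child type O) = 1/4.
Weighted sum = 1/12.

1/12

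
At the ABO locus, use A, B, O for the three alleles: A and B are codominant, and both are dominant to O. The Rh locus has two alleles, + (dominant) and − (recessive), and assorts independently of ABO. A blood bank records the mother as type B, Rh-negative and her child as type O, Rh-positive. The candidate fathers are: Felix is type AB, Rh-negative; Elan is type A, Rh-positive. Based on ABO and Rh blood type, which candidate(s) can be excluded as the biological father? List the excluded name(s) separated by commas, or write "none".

A candidate is excluded only if no genotype consistent with his phenotype could produce a type O, Rh-positive child with a type B, Rh-negative mother.
Felix (type AB, Rh-): no genotype consistent with that phenotype can produce a type-O Rh+ child with a type-B mother.

Felix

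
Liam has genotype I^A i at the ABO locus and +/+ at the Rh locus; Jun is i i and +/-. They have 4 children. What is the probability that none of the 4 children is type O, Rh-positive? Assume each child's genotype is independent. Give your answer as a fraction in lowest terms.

1/16

ABO cross I^A i × i i → 1/2 O, 1/2 A.
Rh cross +/+ × +/- → 1 Rh+; so P(type O, Rh-positive) = 1/2 × 1 = 1/2 per child.
P(not type O, Rh-positive) = 1/2 for one child; (1/2)^4 = 1/16.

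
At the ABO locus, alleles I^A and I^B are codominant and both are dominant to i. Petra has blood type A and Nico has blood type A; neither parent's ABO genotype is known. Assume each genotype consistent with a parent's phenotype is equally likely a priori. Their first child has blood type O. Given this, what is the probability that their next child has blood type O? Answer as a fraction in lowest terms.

1/4

Possible genotypes: Petra ∈ {I^A I^A, I^A i}; Nico ∈ {I^A I^A, I^A i}.
Weight each parental genotype pair by prior × P(type-O child):
  I^A i × I^A i: posterior weight 1; P(next child type O) = 1/4.
Weighted sum = 1/4.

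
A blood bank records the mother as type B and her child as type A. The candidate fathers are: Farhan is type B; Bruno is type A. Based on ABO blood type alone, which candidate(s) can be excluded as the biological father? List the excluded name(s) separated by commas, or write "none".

A candidate is excluded only if no genotype consistent with his phenotype could produce a type A child with a type B mother.
Farhan (type B): no genotype consistent with that phenotype can produce a type-A child with a type-B mother.

Farhan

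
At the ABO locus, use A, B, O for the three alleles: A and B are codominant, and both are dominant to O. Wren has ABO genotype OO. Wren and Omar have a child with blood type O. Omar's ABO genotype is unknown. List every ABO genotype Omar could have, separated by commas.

AO, BO, OO

For each candidate genotype of Omar, check whether crossing it with OO can produce every observed child phenotype.
  AA → possible child types {A} ✗
  AB → possible child types {A, B} ✗
  AO → possible child types {O, A} ✓
  BB → possible child types {B} ✗
  BO → possible child types {O, B} ✓
  OO → possible child types {O} ✓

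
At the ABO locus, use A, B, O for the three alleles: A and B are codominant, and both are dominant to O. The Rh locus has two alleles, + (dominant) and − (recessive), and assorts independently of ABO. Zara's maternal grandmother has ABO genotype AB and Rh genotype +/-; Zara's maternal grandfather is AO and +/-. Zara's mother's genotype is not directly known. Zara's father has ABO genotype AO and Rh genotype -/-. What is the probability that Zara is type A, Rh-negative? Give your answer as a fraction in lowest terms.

Zara's mother's ABO genotype from AB × AO: 1/4 AA, 1/4 AB, 1/4 AO, 1/4 BO.
Crossing each possibility with the father AO and summing P(type A): 1/4·1 + 1/4·1/2 + 1/4·3/4 + 1/4·1/4 = 5/8.
Similarly for Rh via the mother's Rh distribution: P(Rh-) = 1/2.
Independent loci: 5/8 × 1/2 = 5/16.

5/16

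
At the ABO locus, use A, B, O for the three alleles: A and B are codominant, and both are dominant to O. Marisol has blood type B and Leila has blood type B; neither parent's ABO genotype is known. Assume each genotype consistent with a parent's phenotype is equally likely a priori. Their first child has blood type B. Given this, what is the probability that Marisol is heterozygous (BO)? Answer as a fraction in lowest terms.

7/15

Possible genotypes: Marisol ∈ {BB, BO}; Leila ∈ {BB, BO}.
Weight each parental genotype pair by prior × P(type-B child):
  BB × BB: posterior weight 4/15.
  BB × BO: posterior weight 4/15.
  BO × BB: posterior weight 4/15.
  BO × BO: posterior weight 1/5.
Sum the posterior weight over pairs where Marisol is BO: 7/15.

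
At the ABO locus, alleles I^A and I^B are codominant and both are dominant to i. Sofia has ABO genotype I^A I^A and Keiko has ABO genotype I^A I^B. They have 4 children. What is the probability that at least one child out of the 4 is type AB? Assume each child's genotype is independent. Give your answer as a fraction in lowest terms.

15/16

ABO cross I^A I^A × I^A I^B → 1/2 A, 1/2 AB.
So P(type AB) = 1/2 per child.
P(none) = (1/2)^4 = 1/16; P(at least one) = 1 − 1/16 = 15/16.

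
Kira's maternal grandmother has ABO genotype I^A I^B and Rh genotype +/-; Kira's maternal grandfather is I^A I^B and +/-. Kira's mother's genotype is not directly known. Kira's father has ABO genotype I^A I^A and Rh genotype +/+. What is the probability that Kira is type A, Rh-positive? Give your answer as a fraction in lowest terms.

Kira's mother's ABO genotype from I^A I^B × I^A I^B: 1/4 I^A I^A, 1/2 I^A I^B, 1/4 I^B I^B.
Crossing each possibility with the father I^A I^A and summing P(type A): 1/4·1 + 1/2·1/2 + 1/4·0 = 1/2.
Similarly for Rh via the mother's Rh distribution: P(Rh+) = 1.
Independent loci: 1/2 × 1 = 1/2.

1/2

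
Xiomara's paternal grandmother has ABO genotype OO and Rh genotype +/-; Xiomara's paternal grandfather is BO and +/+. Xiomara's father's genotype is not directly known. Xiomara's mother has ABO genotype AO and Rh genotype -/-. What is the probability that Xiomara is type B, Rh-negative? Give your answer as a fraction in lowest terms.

1/32

Xiomara's father's ABO genotype from OO × BO: 1/2 BO, 1/2 OO.
Crossing each possibility with the mother AO and summing P(type B): 1/2·1/4 + 1/2·0 = 1/8.
Similarly for Rh via the father's Rh distribution: P(Rh-) = 1/4.
Independent loci: 1/8 × 1/4 = 1/32.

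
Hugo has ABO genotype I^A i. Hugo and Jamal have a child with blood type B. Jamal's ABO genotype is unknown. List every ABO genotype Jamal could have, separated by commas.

For each candidate genotype of Jamal, check whether crossing it with I^A i can produce every observed child phenotype.
  I^A I^A → possible child types {A} ✗
  I^A I^B → possible child types {A, B, AB} ✓
  I^A i → possible child types {O, A} ✗
  I^B I^B → possible child types {B, AB} ✓
  I^B i → possible child types {O, A, B, AB} ✓
  i i → possible child types {O, A} ✗

I^A I^B, I^B I^B, I^B i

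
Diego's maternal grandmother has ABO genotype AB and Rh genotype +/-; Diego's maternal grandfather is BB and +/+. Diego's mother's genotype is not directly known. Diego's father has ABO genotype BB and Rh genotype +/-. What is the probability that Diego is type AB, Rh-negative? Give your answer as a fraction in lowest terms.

Diego's mother's ABO genotype from AB × BB: 1/2 AB, 1/2 BB.
Crossing each possibility with the father BB and summing P(type AB): 1/2·1/2 + 1/2·0 = 1/4.
Similarly for Rh via the mother's Rh distribution: P(Rh-) = 1/8.
Independent loci: 1/4 × 1/8 = 1/32.

1/32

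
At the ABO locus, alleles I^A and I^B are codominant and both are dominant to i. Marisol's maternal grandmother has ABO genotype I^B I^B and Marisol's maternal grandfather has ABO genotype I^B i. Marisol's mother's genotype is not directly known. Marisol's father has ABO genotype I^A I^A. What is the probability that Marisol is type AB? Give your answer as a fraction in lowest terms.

Marisol's mother's ABO genotype from I^B I^B × I^B i: 1/2 I^B I^B, 1/2 I^B i.
Crossing each possibility with the father I^A I^A and summing P(type AB): 1/2·1 + 1/2·1/2 = 3/4.

3/4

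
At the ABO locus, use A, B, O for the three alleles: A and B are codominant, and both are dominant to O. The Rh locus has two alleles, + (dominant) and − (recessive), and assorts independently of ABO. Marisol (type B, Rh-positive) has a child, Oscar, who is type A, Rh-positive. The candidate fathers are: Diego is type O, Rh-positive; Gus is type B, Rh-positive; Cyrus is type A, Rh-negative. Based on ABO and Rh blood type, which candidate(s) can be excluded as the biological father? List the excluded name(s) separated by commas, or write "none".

Diego, Gus

A candidate is excluded only if no genotype consistent with his phenotype could produce a type A, Rh-positive child with a type B, Rh-positive mother.
Diego (type O, Rh+): no genotype consistent with that phenotype can produce a type-A Rh+ child with a type-B mother.
Gus (type B, Rh+): no genotype consistent with that phenotype can produce a type-A Rh+ child with a type-B mother.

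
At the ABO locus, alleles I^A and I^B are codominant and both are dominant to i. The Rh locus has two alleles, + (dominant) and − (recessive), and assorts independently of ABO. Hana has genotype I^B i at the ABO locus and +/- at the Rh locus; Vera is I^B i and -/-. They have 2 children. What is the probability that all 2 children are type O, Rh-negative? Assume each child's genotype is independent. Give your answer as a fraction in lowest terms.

ABO cross I^B i × I^B i → 1/4 O, 3/4 B.
Rh cross +/- × -/- → 1/2 Rh+, 1/2 Rh-; so P(type O, Rh-negative) = 1/4 × 1/2 = 1/8 per child.
All 2 independent: (1/8)^2 = 1/64.

1/64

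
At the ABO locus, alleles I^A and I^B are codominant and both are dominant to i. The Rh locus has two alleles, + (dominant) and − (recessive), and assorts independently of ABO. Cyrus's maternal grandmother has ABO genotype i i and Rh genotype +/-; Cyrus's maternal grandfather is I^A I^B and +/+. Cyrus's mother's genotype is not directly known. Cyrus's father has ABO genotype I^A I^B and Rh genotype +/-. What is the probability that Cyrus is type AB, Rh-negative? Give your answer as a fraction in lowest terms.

Cyrus's mother's ABO genotype from i i × I^A I^B: 1/2 I^A i, 1/2 I^B i.
Crossing each possibility with the father I^A I^B and summing P(type AB): 1/2·1/4 + 1/2·1/4 = 1/4.
Similarly for Rh via the mother's Rh distribution: P(Rh-) = 1/8.
Independent loci: 1/4 × 1/8 = 1/32.

1/32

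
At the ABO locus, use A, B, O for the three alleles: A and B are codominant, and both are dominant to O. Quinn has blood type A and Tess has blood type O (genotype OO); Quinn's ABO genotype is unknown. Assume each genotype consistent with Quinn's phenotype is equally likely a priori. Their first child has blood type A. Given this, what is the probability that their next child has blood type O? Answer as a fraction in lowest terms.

1/6

Possible genotypes: Quinn ∈ {AA, AO}; Tess ∈ {OO}.
Weight each parental genotype pair by prior × P(type-A child):
  AA × OO: posterior weight 2/3; P(next child type O) = 0.
  AO × OO: posterior weight 1/3; P(next child type O) = 1/2.
Weighted sum = 1/6.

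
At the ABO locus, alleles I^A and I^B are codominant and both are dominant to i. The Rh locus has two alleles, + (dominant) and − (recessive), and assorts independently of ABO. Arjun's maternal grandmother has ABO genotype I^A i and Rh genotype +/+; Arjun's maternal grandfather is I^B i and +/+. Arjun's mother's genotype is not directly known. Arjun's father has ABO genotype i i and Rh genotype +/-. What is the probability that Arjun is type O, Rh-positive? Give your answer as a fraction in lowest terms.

Arjun's mother's ABO genotype from I^A i × I^B i: 1/4 I^A I^B, 1/4 I^A i, 1/4 I^B i, 1/4 i i.
Crossing each possibility with the father i i and summing P(type O): 1/4·0 + 1/4·1/2 + 1/4·1/2 + 1/4·1 = 1/2.
Similarly for Rh via the mother's Rh distribution: P(Rh+) = 1.
Independent loci: 1/2 × 1 = 1/2.

1/2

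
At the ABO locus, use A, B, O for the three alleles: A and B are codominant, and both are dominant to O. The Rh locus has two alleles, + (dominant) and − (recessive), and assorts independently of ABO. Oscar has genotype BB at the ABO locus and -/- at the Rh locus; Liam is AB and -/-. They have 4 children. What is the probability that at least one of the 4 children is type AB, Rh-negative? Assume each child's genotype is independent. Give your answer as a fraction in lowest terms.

ABO cross BB × AB → 1/2 B, 1/2 AB.
Rh cross -/- × -/- → 1 Rh-; so P(type AB, Rh-negative) = 1/2 × 1 = 1/2 per child.
P(none) = (1/2)^4 = 1/16; P(at least one) = 1 − 1/16 = 15/16.

15/16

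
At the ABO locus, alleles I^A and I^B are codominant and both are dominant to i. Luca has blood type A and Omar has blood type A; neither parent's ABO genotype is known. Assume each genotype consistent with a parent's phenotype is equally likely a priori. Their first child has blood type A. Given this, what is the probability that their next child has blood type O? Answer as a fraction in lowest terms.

Possible genotypes: Luca ∈ {I^A I^A, I^A i}; Omar ∈ {I^A I^A, I^A i}.
Weight each parental genotype pair by prior × P(type-A child):
  I^A I^A × I^A I^A: posterior weight 4/15; P(next child type O) = 0.
  I^A I^A × I^A i: posterior weight 4/15; P(next child type O) = 0.
  I^A i × I^A I^A: posterior weight 4/15; P(next child type O) = 0.
  I^A i × I^A i: posterior weight 1/5; P(next child type O) = 1/4.
Weighted sum = 1/20.

1/20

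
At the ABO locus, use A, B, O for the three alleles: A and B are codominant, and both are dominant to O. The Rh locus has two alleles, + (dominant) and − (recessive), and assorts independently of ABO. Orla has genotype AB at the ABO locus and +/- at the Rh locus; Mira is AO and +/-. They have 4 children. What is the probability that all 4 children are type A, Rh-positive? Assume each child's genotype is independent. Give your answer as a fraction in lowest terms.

81/4096

ABO cross AB × AO → 1/2 A, 1/4 B, 1/4 AB.
Rh cross +/- × +/- → 3/4 Rh+, 1/4 Rh-; so P(type A, Rh-positive) = 1/2 × 3/4 = 3/8 per child.
All 4 independent: (3/8)^4 = 81/4096.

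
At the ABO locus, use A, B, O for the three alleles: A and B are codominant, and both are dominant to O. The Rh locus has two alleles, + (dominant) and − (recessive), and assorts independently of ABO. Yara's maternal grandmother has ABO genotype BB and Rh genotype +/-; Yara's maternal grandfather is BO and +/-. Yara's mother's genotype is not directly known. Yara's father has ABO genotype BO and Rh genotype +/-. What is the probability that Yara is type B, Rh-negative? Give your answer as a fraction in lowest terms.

7/32

Yara's mother's ABO genotype from BB × BO: 1/2 BB, 1/2 BO.
Crossing each possibility with the father BO and summing P(type B): 1/2·1 + 1/2·3/4 = 7/8.
Similarly for Rh via the mother's Rh distribution: P(Rh-) = 1/4.
Independent loci: 7/8 × 1/4 = 7/32.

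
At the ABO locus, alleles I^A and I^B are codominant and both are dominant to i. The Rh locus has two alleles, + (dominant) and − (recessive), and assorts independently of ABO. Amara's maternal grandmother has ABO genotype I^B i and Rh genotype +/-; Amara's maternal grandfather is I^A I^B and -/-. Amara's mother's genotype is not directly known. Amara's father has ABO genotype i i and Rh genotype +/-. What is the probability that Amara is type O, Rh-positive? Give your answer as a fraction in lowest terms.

5/32

Amara's mother's ABO genotype from I^B i × I^A I^B: 1/4 I^A I^B, 1/4 I^A i, 1/4 I^B I^B, 1/4 I^B i.
Crossing each possibility with the father i i and summing P(type O): 1/4·0 + 1/4·1/2 + 1/4·0 + 1/4·1/2 = 1/4.
Similarly for Rh via the mother's Rh distribution: P(Rh+) = 5/8.
Independent loci: 1/4 × 5/8 = 5/32.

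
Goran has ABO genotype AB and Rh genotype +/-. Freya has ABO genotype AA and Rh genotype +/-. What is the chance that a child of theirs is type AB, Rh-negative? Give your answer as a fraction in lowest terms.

ABO cross AB × AA → offspring phenotypes: 1/2 A, 1/2 AB.
Rh cross +/- × +/- → 3/4 Rh+, 1/4 Rh-.
Independent loci: P(type AB, Rh-negative) = 1/2 × 1/4 = 1/8.

1/8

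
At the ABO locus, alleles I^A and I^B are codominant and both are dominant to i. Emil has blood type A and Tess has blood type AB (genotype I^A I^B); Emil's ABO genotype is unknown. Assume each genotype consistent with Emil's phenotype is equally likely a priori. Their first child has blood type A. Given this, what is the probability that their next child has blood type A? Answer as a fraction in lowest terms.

1/2

Possible genotypes: Emil ∈ {I^A I^A, I^A i}; Tess ∈ {I^A I^B}.
Weight each parental genotype pair by prior × P(type-A child):
  I^A I^A × I^A I^B: posterior weight 1/2; P(next child type A) = 1/2.
  I^A i × I^A I^B: posterior weight 1/2; P(next child type A) = 1/2.
Weighted sum = 1/2.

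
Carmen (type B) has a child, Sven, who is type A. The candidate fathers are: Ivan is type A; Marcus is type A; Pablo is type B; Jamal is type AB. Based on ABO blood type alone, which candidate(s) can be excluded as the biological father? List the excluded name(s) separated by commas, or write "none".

Pablo

A candidate is excluded only if no genotype consistent with his phenotype could produce a type A child with a type B mother.
Pablo (type B): no genotype consistent with that phenotype can produce a type-A child with a type-B mother.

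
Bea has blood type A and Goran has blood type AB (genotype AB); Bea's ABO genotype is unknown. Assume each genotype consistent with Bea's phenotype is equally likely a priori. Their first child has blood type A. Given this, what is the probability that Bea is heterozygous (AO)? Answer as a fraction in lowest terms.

1/2

Possible genotypes: Bea ∈ {AA, AO}; Goran ∈ {AB}.
Weight each parental genotype pair by prior × P(type-A child):
  AA × AB: posterior weight 1/2.
  AO × AB: posterior weight 1/2.
Sum the posterior weight over pairs where Bea is AO: 1/2.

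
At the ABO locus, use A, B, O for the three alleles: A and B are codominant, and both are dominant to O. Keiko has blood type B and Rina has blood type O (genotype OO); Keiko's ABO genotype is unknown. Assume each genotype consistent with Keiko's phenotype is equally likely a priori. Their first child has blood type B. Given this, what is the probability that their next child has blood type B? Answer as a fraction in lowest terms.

Possible genotypes: Keiko ∈ {BB, BO}; Rina ∈ {OO}.
Weight each parental genotype pair by prior × P(type-B child):
  BB × OO: posterior weight 2/3; P(next child type B) = 1.
  BO × OO: posterior weight 1/3; P(next child type B) = 1/2.
Weighted sum = 5/6.

5/6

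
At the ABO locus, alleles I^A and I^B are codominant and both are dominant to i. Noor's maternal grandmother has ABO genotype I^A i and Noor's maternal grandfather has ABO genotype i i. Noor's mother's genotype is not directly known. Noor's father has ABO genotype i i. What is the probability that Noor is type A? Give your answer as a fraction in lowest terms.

Noor's mother's ABO genotype from I^A i × i i: 1/2 I^A i, 1/2 i i.
Crossing each possibility with the father i i and summing P(type A): 1/2·1/2 + 1/2·0 = 1/4.

1/4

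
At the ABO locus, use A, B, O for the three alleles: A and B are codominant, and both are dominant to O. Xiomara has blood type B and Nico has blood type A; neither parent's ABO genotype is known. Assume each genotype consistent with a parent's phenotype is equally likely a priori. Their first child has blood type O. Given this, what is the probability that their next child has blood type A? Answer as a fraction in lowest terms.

Possible genotypes: Xiomara ∈ {BB, BO}; Nico ∈ {AA, AO}.
Weight each parental genotype pair by prior × P(type-O child):
  BO × AO: posterior weight 1; P(next child type A) = 1/4.
Weighted sum = 1/4.

1/4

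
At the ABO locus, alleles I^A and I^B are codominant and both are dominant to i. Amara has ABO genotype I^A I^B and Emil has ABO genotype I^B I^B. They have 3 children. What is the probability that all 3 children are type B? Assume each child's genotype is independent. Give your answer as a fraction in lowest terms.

ABO cross I^A I^B × I^B I^B → 1/2 B, 1/2 AB.
So P(type B) = 1/2 per child.
All 3 independent: (1/2)^3 = 1/8.

1/8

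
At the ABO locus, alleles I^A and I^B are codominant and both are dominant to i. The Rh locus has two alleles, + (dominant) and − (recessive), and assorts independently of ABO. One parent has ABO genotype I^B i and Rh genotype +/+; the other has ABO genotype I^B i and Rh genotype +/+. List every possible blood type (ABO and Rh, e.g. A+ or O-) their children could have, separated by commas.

Gametes from I^B i × I^B i give offspring ABO genotypes I^B I^B, I^B i, i i, i.e. phenotypes O, B.
Rh cross +/+ × +/+ → phenotypes Rh+.
Combining independently: O+, B+.

O+, B+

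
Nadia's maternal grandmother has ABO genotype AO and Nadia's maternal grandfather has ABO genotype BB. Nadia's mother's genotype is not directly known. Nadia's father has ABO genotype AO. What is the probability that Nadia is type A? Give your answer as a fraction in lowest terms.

Nadia's mother's ABO genotype from AO × BB: 1/2 AB, 1/2 BO.
Crossing each possibility with the father AO and summing P(type A): 1/2·1/2 + 1/2·1/4 = 3/8.

3/8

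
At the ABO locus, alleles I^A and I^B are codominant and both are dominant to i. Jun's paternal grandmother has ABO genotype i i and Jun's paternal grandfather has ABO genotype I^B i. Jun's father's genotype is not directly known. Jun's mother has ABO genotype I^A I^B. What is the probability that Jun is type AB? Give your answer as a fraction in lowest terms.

Jun's father's ABO genotype from i i × I^B i: 1/2 I^B i, 1/2 i i.
Crossing each possibility with the mother I^A I^B and summing P(type AB): 1/2·1/4 + 1/2·0 = 1/8.

1/8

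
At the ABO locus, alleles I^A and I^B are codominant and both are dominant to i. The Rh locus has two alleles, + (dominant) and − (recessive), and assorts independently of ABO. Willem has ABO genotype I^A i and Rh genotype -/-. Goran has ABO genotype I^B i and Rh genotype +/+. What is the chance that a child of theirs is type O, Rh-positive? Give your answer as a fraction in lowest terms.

ABO cross I^A i × I^B i → offspring phenotypes: 1/4 O, 1/4 A, 1/4 B, 1/4 AB.
Rh cross -/- × +/+ → 1 Rh+.
Independent loci: P(type O, Rh-positive) = 1/4 × 1 = 1/4.

1/4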